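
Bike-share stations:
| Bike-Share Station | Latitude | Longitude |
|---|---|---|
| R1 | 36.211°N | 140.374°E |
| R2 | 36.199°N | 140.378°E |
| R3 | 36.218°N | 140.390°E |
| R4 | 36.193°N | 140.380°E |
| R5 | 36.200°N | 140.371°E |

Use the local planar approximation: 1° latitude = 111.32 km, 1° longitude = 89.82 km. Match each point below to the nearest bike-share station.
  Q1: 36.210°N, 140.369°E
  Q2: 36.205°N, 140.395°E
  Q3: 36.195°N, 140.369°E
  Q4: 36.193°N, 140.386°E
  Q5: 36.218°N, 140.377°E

Q1 at 36.210°N, 140.369°E:
  R1: 0.463 km
  R2: 1.467 km
  R3: 2.086 km
  R4: 2.135 km
  R5: 1.128 km
  → nearest: R1 (0.463 km)
Q2 at 36.205°N, 140.395°E:
  R1: 2.001 km
  R2: 1.667 km
  R3: 1.515 km
  R4: 1.897 km
  R5: 2.226 km
  → nearest: R3 (1.515 km)
Q3 at 36.195°N, 140.369°E:
  R1: 1.837 km
  R2: 0.923 km
  R3: 3.180 km
  R4: 1.013 km
  R5: 0.585 km
  → nearest: R5 (0.585 km)
Q4 at 36.193°N, 140.386°E:
  R1: 2.275 km
  R2: 0.981 km
  R3: 2.806 km
  R4: 0.539 km
  R5: 1.556 km
  → nearest: R4 (0.539 km)
Q5 at 36.218°N, 140.377°E:
  R1: 0.825 km
  R2: 2.117 km
  R3: 1.168 km
  R4: 2.796 km
  R5: 2.075 km
  → nearest: R1 (0.825 km)

Q1→R1; Q2→R3; Q3→R5; Q4→R4; Q5→R1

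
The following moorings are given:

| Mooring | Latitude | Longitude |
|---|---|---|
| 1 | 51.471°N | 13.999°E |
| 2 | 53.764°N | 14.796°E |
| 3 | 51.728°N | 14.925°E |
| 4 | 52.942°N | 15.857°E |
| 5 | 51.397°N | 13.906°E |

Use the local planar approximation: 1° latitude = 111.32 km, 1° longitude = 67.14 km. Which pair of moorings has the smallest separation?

1 and 5

Pairwise distances:
1–5: 10.337 km
1–3: 68.438 km
3–5: 77.707 km
2–4: 115.964 km
3–4: 148.926 km
1–4: 205.855 km
4–5: 216.192 km
2–3: 226.813 km
1–2: 260.805 km
2–5: 270.185 km
Closest pair: 1–5 at 10.337 km.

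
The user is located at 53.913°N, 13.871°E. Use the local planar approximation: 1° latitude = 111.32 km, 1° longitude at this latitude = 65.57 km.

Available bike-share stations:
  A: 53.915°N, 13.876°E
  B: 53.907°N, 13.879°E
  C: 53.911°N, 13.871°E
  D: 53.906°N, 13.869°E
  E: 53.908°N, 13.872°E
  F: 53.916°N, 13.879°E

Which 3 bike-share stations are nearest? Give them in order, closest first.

Distances from 53.913°N, 13.871°E:
A: 0.396 km
B: 0.849 km
C: 0.223 km
D: 0.790 km
E: 0.560 km
F: 0.622 km
Sorted: C (0.223 km) < A (0.396 km) < E (0.560 km) < F (0.622 km) < D (0.790 km) < …

C, A, E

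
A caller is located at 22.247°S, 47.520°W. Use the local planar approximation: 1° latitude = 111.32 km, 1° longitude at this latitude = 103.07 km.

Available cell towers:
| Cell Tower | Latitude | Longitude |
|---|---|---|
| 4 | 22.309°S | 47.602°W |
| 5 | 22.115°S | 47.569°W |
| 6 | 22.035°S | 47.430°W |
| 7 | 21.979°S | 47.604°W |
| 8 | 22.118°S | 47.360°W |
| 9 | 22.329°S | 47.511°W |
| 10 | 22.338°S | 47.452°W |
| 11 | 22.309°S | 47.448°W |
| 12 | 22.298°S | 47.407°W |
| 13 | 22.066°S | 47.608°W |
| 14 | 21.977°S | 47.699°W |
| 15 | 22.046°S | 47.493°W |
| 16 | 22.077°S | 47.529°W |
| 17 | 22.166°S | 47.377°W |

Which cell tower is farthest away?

14

Distances from 22.247°S, 47.520°W:
4: 10.912 km
5: 15.538 km
6: 25.357 km
7: 31.065 km
8: 21.867 km
9: 9.175 km
10: 12.318 km
11: 10.134 km
12: 12.957 km
13: 22.096 km
14: 35.267 km
15: 22.548 km
16: 18.947 km
17: 17.278 km
Maximum: 14 at 35.267 km.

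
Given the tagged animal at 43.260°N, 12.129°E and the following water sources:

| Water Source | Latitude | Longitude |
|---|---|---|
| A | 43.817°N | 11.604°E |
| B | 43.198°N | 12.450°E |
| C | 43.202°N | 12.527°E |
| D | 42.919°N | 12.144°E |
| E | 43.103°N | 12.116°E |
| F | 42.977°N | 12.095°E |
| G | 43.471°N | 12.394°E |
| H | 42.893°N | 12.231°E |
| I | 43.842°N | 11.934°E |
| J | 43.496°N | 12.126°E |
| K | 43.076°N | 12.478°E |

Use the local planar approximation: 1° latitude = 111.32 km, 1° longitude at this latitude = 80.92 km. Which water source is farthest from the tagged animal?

A

Distances from 43.260°N, 12.129°E:
A: √((0.557·111.32)² + (-0.525·80.92)²) = √(3844.64979 + 1804.80529) = 75.163 km
B: √((-0.062·111.32)² + (0.321·80.92)²) = √(47.63540 + 674.71725) = 26.877 km
C: √((-0.058·111.32)² + (0.398·80.92)²) = √(41.68717 + 1037.23674) = 32.847 km
D: √((-0.341·111.32)² + (0.015·80.92)²) = √(1440.97071 + 1.47331) = 37.980 km
E: √((-0.157·111.32)² + (-0.013·80.92)²) = √(305.45392 + 1.10662) = 17.509 km
F: √((-0.283·111.32)² + (-0.034·80.92)²) = √(992.47429 + 7.56954) = 31.623 km
G: √((0.211·111.32)² + (0.265·80.92)²) = √(551.71057 + 459.83656) = 31.805 km
H: √((-0.367·111.32)² + (0.102·80.92)²) = √(1669.08527 + 68.12587) = 41.680 km
I: √((0.582·111.32)² + (-0.195·80.92)²) = √(4197.51604 + 248.98946) = 66.682 km
J: √((0.236·111.32)² + (-0.003·80.92)²) = √(690.19276 + 0.05893) = 26.273 km
K: √((-0.184·111.32)² + (0.349·80.92)²) = √(419.54837 + 797.55860) = 34.887 km
Maximum: A at 75.163 km.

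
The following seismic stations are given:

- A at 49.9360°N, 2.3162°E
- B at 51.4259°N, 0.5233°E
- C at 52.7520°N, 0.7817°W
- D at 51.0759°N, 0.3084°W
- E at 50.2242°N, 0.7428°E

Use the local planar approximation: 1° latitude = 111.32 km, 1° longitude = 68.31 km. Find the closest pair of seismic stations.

Pairwise distances:
B–D: √((-0.3500·111.32)² + (-0.8317·68.31)²) = √(1518.037444 + 3227.765487) = 68.8898 km
A–E: √((0.2882·111.32)² + (-1.5734·68.31)²) = √(1029.281930 + 11551.725553) = 112.1651 km
D–E: √((-0.8517·111.32)² + (1.0512·68.31)²) = √(8989.171989 + 5156.313035) = 118.9348 km
B–E: √((-1.2017·111.32)² + (0.2195·68.31)²) = √(17895.280810 + 224.821385) = 134.6109 km
B–C: √((1.3261·111.32)² + (-1.3050·68.31)²) = √(21792.093091 + 7946.750795) = 172.4495 km
C–D: √((-1.6761·111.32)² + (0.4733·68.31)²) = √(34813.384560 + 1045.301514) = 189.3639 km
A–B: √((1.4899·111.32)² + (-1.7929·68.31)²) = √(27508.102608 + 14999.635484) = 206.1740 km
A–D: √((1.1399·111.32)² + (-2.6246·68.31)²) = √(16102.002978 + 32143.622548) = 219.6489 km
C–E: √((-2.5278·111.32)² + (1.5245·68.31)²) = √(79182.974937 + 10844.846969) = 300.0464 km
A–C: √((2.8160·111.32)² + (-3.0979·68.31)²) = √(98267.904763 + 44781.987045) = 378.2194 km
Closest pair: B–D at 68.8898 km.

B and D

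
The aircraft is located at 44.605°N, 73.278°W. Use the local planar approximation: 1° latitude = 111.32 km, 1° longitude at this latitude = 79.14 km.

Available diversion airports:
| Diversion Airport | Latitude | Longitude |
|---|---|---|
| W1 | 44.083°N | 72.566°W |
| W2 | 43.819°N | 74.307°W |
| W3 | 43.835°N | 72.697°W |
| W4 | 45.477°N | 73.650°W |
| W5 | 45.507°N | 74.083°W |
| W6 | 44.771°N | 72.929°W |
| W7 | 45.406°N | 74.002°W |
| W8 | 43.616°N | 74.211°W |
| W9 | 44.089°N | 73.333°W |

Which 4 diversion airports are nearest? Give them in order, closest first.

Distances from 44.605°N, 73.278°W:
W1: √((-0.522·111.32)² + (0.712·79.14)²) = √(3376.66053 + 3175.06104) = 80.943 km
W2: √((-0.786·111.32)² + (-1.029·79.14)²) = √(7655.81601 + 6631.66900) = 119.530 km
W3: √((-0.770·111.32)² + (0.581·79.14)²) = √(7347.30123 + 2114.19167) = 97.270 km
W4: √((0.872·111.32)² + (-0.372·79.14)²) = √(9422.78681 + 866.71831) = 101.437 km
W5: √((0.902·111.32)² + (-0.805·79.14)²) = √(10082.29663 + 4058.67104) = 118.916 km
W6: √((0.166·111.32)² + (0.349·79.14)²) = √(341.47788 + 762.85667) = 33.232 km
W7: √((0.801·111.32)² + (-0.724·79.14)²) = √(7950.81096 + 3282.98746) = 105.990 km
W8: √((-0.989·111.32)² + (-0.933·79.14)²) = √(12121.01472 + 5451.99413) = 132.563 km
W9: √((-0.516·111.32)² + (-0.055·79.14)²) = √(3299.48227 + 18.94600) = 57.606 km
Sorted: W6 (33.232 km) < W9 (57.606 km) < W1 (80.943 km) < W3 (97.270 km) < W4 (101.437 km) < W7 (105.990 km) < …

W6, W9, W1, W3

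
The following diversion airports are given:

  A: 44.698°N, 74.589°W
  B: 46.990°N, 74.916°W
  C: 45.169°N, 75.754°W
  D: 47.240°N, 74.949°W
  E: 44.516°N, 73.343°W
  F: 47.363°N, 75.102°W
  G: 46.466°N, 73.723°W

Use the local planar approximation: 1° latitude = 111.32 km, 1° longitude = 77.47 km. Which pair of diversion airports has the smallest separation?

D and F

Pairwise distances:
A–B: √((2.292·111.32)² + (-0.327·77.47)²) = √(65099.19555 + 641.74518) = 256.400 km
A–C: √((0.471·111.32)² + (-1.165·77.47)²) = √(2749.08526 + 8145.52278) = 104.377 km
A–D: √((2.542·111.32)² + (-0.360·77.47)²) = √(80075.09964 + 777.80748) = 284.346 km
A–E: √((-0.182·111.32)² + (1.246·77.47)²) = √(410.47732 + 9317.58142) = 98.631 km
A–F: √((2.665·111.32)² + (-0.513·77.47)²) = √(88011.78356 + 1579.43531) = 299.318 km
A–G: √((1.768·111.32)² + (0.866·77.47)²) = √(38735.65613 + 4500.93660) = 207.934 km
B–C: √((-1.821·111.32)² + (-0.838·77.47)²) = √(41092.85228 + 4214.58822) = 212.855 km
B–D: √((0.250·111.32)² + (-0.033·77.47)²) = √(774.50890 + 6.53574) = 27.947 km
B–E: √((-2.474·111.32)² + (1.573·77.47)²) = √(75848.28858 + 14849.93515) = 301.161 km
B–F: √((0.373·111.32)² + (-0.186·77.47)²) = √(1724.10638 + 207.63138) = 43.952 km
B–G: √((-0.524·111.32)² + (1.193·77.47)²) = √(3402.58489 + 8541.77248) = 109.290 km
C–D: √((2.071·111.32)² + (0.805·77.47)²) = √(53150.40683 + 3889.18742) = 238.830 km
C–E: √((-0.653·111.32)² + (2.411·77.47)²) = √(5284.12105 + 34886.83191) = 200.427 km
C–F: √((2.194·111.32)² + (0.652·77.47)²) = √(59651.26277 + 2551.30455) = 249.404 km
C–G: √((1.297·111.32)² + (2.031·77.47)²) = √(20846.17347 + 24756.36965) = 213.548 km
D–E: √((-2.724·111.32)² + (1.606·77.47)²) = √(91951.87763 + 15479.54510) = 327.767 km
D–F: √((0.123·111.32)² + (-0.153·77.47)²) = √(187.48072 + 140.49148) = 18.110 km
D–G: √((-0.774·111.32)² + (1.226·77.47)²) = √(7423.83510 + 9020.86227) = 128.237 km
E–F: √((2.847·111.32)² + (-1.759·77.47)²) = √(100443.38254 + 18569.43931) = 344.982 km
E–G: √((1.950·111.32)² + (-0.380·77.47)²) = √(47121.12148 + 866.63117) = 219.061 km
F–G: √((-0.897·111.32)² + (1.379·77.47)²) = √(9970.82930 + 11412.89034) = 146.232 km
Closest pair: D–F at 18.110 km.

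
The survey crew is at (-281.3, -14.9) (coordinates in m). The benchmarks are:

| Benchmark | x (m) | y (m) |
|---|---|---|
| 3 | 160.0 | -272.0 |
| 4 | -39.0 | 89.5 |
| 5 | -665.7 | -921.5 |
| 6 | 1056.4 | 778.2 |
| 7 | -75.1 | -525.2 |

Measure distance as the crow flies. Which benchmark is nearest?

Distances from (-281.3, -14.9):
3: 510.7 m
4: 263.8 m
5: 984.7 m
6: 1555.1 m
7: 550.4 m
Minimum: 4 at 263.8 m.

4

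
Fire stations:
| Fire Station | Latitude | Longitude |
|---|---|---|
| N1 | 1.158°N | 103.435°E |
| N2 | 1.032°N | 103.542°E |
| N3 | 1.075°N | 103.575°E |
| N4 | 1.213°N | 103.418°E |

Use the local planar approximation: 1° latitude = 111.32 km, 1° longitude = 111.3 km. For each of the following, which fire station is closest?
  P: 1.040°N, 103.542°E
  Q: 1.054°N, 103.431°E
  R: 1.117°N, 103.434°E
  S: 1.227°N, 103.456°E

P→N2; Q→N1; R→N1; S→N4

P at 1.040°N, 103.542°E:
  N1: 17.731 km
  N2: 0.891 km
  N3: 5.354 km
  N4: 23.693 km
  → nearest: N2 (0.891 km)
Q at 1.054°N, 103.431°E:
  N1: 11.586 km
  N2: 12.595 km
  N3: 16.197 km
  N4: 17.759 km
  → nearest: N1 (11.586 km)
R at 1.117°N, 103.434°E:
  N1: 4.565 km
  N2: 15.298 km
  N3: 16.375 km
  N4: 10.834 km
  → nearest: N1 (4.565 km)
S at 1.227°N, 103.456°E:
  N1: 8.029 km
  N2: 23.724 km
  N3: 21.488 km
  N4: 4.507 km
  → nearest: N4 (4.507 km)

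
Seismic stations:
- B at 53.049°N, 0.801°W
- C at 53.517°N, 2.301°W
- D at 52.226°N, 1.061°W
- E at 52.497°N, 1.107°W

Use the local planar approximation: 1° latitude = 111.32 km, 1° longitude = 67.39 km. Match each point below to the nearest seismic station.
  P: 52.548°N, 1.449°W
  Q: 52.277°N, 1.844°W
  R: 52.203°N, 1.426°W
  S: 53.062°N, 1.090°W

P→E; Q→D; R→D; S→B

P at 52.548°N, 1.449°W:
  B: √((0.501·111.32)² + (0.648·67.39)²) = √(3110.44013 + 1906.95711) = 70.834 km
  C: √((0.969·111.32)² + (-0.852·67.39)²) = √(11635.73842 + 3296.62921) = 122.198 km
  D: √((-0.322·111.32)² + (0.388·67.39)²) = √(1284.86689 + 683.68234) = 44.368 km
  E: √((-0.051·111.32)² + (0.342·67.39)²) = √(32.23196 + 531.18172) = 23.736 km
  → nearest: E (23.736 km)
Q at 52.277°N, 1.844°W:
  B: √((0.772·111.32)² + (1.043·67.39)²) = √(7385.51860 + 4940.37061) = 111.022 km
  C: √((1.240·111.32)² + (-0.457·67.39)²) = √(19054.15815 + 948.46938) = 141.431 km
  D: √((-0.051·111.32)² + (0.783·67.39)²) = √(32.23196 + 2784.28980) = 53.071 km
  E: √((0.220·111.32)² + (0.737·67.39)²) = √(599.77969 + 2466.75427) = 55.376 km
  → nearest: D (53.071 km)
R at 52.203°N, 1.426°W:
  B: √((0.846·111.32)² + (0.625·67.39)²) = √(8869.25459 + 1773.98910) = 103.166 km
  C: √((1.314·111.32)² + (-0.875·67.39)²) = √(21396.22350 + 3477.01864) = 157.713 km
  D: √((0.023·111.32)² + (0.365·67.39)²) = √(6.55544 + 605.02963) = 24.730 km
  E: √((0.294·111.32)² + (0.319·67.39)²) = √(1071.12722 + 462.13864) = 39.157 km
  → nearest: D (24.730 km)
S at 53.062°N, 1.090°W:
  B: √((-0.013·111.32)² + (0.289·67.39)²) = √(2.09427 + 379.30328) = 19.529 km
  C: √((0.455·111.32)² + (-1.211·67.39)²) = √(2565.48328 + 6660.07621) = 96.050 km
  D: √((-0.836·111.32)² + (0.029·67.39)²) = √(8660.81875 + 3.81933) = 93.084 km
  E: √((-0.565·111.32)² + (-0.017·67.39)²) = √(3955.88166 + 1.31247) = 62.906 km
  → nearest: B (19.529 km)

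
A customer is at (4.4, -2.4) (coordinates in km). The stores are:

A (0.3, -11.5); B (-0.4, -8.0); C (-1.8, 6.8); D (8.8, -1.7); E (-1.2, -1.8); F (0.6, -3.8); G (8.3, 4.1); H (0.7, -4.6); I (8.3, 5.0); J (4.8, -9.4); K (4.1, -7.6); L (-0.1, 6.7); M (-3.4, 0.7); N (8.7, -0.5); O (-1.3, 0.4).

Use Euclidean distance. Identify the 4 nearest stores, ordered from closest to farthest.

Distances from (4.4, -2.4):
A: √((-4.1)² + (-9.1)²) = √(16.8100 + 82.8100) = 9.98 km
B: √((-4.8)² + (-5.6)²) = √(23.0400 + 31.3600) = 7.38 km
C: √((-6.2)² + (9.2)²) = √(38.4400 + 84.6400) = 11.09 km
D: √((4.4)² + (0.7)²) = √(19.3600 + 0.4900) = 4.46 km
E: √((-5.6)² + (0.6)²) = √(31.3600 + 0.3600) = 5.63 km
F: √((-3.8)² + (-1.4)²) = √(14.4400 + 1.9600) = 4.05 km
G: √((3.9)² + (6.5)²) = √(15.2100 + 42.2500) = 7.58 km
H: √((-3.7)² + (-2.2)²) = √(13.6900 + 4.8400) = 4.30 km
I: √((3.9)² + (7.4)²) = √(15.2100 + 54.7600) = 8.36 km
J: √((0.4)² + (-7.0)²) = √(0.1600 + 49.0000) = 7.01 km
K: √((-0.3)² + (-5.2)²) = √(0.0900 + 27.0400) = 5.21 km
L: √((-4.5)² + (9.1)²) = √(20.2500 + 82.8100) = 10.15 km
M: √((-7.8)² + (3.1)²) = √(60.8400 + 9.6100) = 8.39 km
N: √((4.3)² + (1.9)²) = √(18.4900 + 3.6100) = 4.70 km
O: √((-5.7)² + (2.8)²) = √(32.4900 + 7.8400) = 6.35 km
Sorted: F (4.05 km) < H (4.30 km) < D (4.46 km) < N (4.70 km) < K (5.21 km) < E (5.63 km) < …

F, H, D, N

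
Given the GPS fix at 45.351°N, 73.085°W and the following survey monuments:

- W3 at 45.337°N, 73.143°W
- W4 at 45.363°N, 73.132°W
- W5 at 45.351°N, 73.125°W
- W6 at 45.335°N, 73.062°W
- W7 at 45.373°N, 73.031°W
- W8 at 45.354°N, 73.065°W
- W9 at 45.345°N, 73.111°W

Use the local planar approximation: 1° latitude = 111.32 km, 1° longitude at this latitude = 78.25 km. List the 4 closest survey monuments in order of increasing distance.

W8, W9, W6, W5

Distances from 45.351°N, 73.085°W:
W3: √((-0.014·111.32)² + (-0.058·78.25)²) = √(2.42886 + 20.59798) = 4.799 km
W4: √((0.012·111.32)² + (-0.047·78.25)²) = √(1.78447 + 13.52585) = 3.913 km
W5: √((0.000·111.32)² + (-0.040·78.25)²) = √(0.00000 + 9.79690) = 3.130 km
W6: √((-0.016·111.32)² + (0.023·78.25)²) = √(3.17239 + 3.23910) = 2.532 km
W7: √((0.022·111.32)² + (0.054·78.25)²) = √(5.99780 + 17.85485) = 4.884 km
W8: √((0.003·111.32)² + (0.020·78.25)²) = √(0.11153 + 2.44922) = 1.600 km
W9: √((-0.006·111.32)² + (-0.026·78.25)²) = √(0.44612 + 4.13919) = 2.141 km
Sorted: W8 (1.600 km) < W9 (2.141 km) < W6 (2.532 km) < W5 (3.130 km) < W4 (3.913 km) < W3 (4.799 km) < …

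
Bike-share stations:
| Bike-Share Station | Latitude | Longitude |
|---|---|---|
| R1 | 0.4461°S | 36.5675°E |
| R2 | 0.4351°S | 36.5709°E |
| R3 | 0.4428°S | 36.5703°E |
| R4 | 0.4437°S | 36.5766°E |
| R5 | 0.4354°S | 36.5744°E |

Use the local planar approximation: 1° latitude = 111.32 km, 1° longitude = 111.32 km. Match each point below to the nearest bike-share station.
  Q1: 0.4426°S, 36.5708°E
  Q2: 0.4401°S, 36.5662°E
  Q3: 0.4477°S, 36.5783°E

Q1 at 0.4426°S, 36.5708°E:
  R1: 0.5355 km
  R2: 0.8350 km
  R3: 0.0599 km
  R4: 0.6572 km
  R5: 0.8961 km
  → nearest: R3 (0.0599 km)
Q2 at 0.4401°S, 36.5662°E:
  R1: 0.6834 km
  R2: 0.7639 km
  R3: 0.5465 km
  R4: 1.2251 km
  R5: 1.0521 km
  → nearest: R3 (0.5465 km)
Q3 at 0.4477°S, 36.5783°E:
  R1: 1.2154 km
  R2: 1.6266 km
  R3: 1.0443 km
  R4: 0.4838 km
  R5: 1.4364 km
  → nearest: R4 (0.4838 km)

Q1→R3; Q2→R3; Q3→R4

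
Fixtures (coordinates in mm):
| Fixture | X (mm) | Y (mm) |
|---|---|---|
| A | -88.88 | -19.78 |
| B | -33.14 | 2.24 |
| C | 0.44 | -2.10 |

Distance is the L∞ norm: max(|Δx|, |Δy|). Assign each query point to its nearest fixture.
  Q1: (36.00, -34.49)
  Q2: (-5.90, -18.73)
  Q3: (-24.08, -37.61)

Q1→C; Q2→C; Q3→C

Q1 at (36.00, -34.49):
  A: max(|-124.88|, |14.71|) = 124.88 mm
  B: max(|-69.14|, |36.73|) = 69.14 mm
  C: max(|-35.56|, |32.39|) = 35.56 mm
  → nearest: C (35.56 mm)
Q2 at (-5.90, -18.73):
  A: max(|-82.98|, |-1.05|) = 82.98 mm
  B: max(|-27.24|, |20.97|) = 27.24 mm
  C: max(|6.34|, |16.63|) = 16.63 mm
  → nearest: C (16.63 mm)
Q3 at (-24.08, -37.61):
  A: max(|-64.80|, |17.83|) = 64.80 mm
  B: max(|-9.06|, |39.85|) = 39.85 mm
  C: max(|24.52|, |35.51|) = 35.51 mm
  → nearest: C (35.51 mm)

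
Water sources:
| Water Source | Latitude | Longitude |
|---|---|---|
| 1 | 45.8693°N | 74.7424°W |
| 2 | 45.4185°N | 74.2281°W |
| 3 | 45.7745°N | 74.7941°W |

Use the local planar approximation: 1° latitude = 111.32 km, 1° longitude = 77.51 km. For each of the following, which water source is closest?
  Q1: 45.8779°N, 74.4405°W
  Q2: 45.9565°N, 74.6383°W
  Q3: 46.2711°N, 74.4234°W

Q1→1; Q2→1; Q3→1

Q1 at 45.8779°N, 74.4405°W:
  1: 23.4198 km
  2: 53.7250 km
  3: 29.7265 km
  → nearest: 1 (23.4198 km)
Q2 at 45.9565°N, 74.6383°W:
  1: 12.6227 km
  2: 67.8065 km
  3: 23.5862 km
  → nearest: 1 (12.6227 km)
Q3 at 46.2711°N, 74.4234°W:
  1: 51.1076 km
  2: 96.1110 km
  3: 62.3027 km
  → nearest: 1 (51.1076 km)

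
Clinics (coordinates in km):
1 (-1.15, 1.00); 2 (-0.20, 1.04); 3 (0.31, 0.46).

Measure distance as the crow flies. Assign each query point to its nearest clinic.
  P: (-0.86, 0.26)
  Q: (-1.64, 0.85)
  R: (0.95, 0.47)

P→1; Q→1; R→3

P at (-0.86, 0.26):
  1: 0.79 km
  2: 1.02 km
  3: 1.19 km
  → nearest: 1 (0.79 km)
Q at (-1.64, 0.85):
  1: 0.51 km
  2: 1.45 km
  3: 1.99 km
  → nearest: 1 (0.51 km)
R at (0.95, 0.47):
  1: 2.17 km
  2: 1.28 km
  3: 0.64 km
  → nearest: 3 (0.64 km)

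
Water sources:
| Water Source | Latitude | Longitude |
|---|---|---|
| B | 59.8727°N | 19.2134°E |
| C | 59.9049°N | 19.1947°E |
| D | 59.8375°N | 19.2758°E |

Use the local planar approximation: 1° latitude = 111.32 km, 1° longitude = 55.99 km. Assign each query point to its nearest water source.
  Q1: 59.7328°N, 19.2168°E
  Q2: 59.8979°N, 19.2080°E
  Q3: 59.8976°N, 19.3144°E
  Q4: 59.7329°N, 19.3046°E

Q1→D; Q2→C; Q3→B; Q4→D

Q1 at 59.7328°N, 19.2168°E:
  B: √((0.1399·111.32)² + (-0.0034·55.99)²) = √(242.539135 + 0.036239) = 15.5748 km
  C: √((0.1721·111.32)² + (-0.0221·55.99)²) = √(367.035554 + 1.531107) = 19.1981 km
  D: √((0.1047·111.32)² + (0.0590·55.99)²) = √(135.843780 + 10.912518) = 12.1143 km
  → nearest: D (12.1143 km)
Q2 at 59.8979°N, 19.2080°E:
  B: √((-0.0252·111.32)² + (0.0054·55.99)²) = √(7.869506 + 0.091413) = 2.8215 km
  C: √((0.0070·111.32)² + (-0.0133·55.99)²) = √(0.607215 + 0.554529) = 1.0778 km
  D: √((-0.0604·111.32)² + (0.0678·55.99)²) = √(45.208518 + 14.410542) = 7.7213 km
  → nearest: C (1.0778 km)
Q3 at 59.8976°N, 19.3144°E:
  B: √((-0.0249·111.32)² + (-0.1010·55.99)²) = √(7.683252 + 31.978912) = 6.2978 km
  C: √((0.0073·111.32)² + (-0.1197·55.99)²) = √(0.660377 + 44.916844) = 6.7511 km
  D: √((-0.0601·111.32)² + (-0.0386·55.99)²) = √(44.760542 + 4.670846) = 7.0307 km
  → nearest: B (6.2978 km)
Q4 at 59.7329°N, 19.3046°E:
  B: √((0.1398·111.32)² + (-0.0912·55.99)²) = √(242.192527 + 26.074177) = 16.3788 km
  C: √((0.1720·111.32)² + (-0.1099·55.99)²) = √(366.609141 + 37.863113) = 20.1115 km
  D: √((0.1046·111.32)² + (-0.0288·55.99)²) = √(135.584413 + 2.600195) = 11.7552 km
  → nearest: D (11.7552 km)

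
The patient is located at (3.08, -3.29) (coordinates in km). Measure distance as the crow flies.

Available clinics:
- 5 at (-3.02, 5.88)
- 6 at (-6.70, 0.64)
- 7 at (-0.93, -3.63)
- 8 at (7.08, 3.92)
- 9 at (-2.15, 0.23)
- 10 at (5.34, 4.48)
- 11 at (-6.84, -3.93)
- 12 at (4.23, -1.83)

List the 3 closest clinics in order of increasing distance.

Distances from (3.08, -3.29):
5: √((-6.10)² + (9.17)²) = √(37.2100 + 84.0889) = 11.01 km
6: √((-9.78)² + (3.93)²) = √(95.6484 + 15.4449) = 10.54 km
7: √((-4.01)² + (-0.34)²) = √(16.0801 + 0.1156) = 4.02 km
8: √((4.00)² + (7.21)²) = √(16.0000 + 51.9841) = 8.25 km
9: √((-5.23)² + (3.52)²) = √(27.3529 + 12.3904) = 6.30 km
10: √((2.26)² + (7.77)²) = √(5.1076 + 60.3729) = 8.09 km
11: √((-9.92)² + (-0.64)²) = √(98.4064 + 0.4096) = 9.94 km
12: √((1.15)² + (1.46)²) = √(1.3225 + 2.1316) = 1.86 km
Sorted: 12 (1.86 km) < 7 (4.02 km) < 9 (6.30 km) < 10 (8.09 km) < 8 (8.25 km) < …

12, 7, 9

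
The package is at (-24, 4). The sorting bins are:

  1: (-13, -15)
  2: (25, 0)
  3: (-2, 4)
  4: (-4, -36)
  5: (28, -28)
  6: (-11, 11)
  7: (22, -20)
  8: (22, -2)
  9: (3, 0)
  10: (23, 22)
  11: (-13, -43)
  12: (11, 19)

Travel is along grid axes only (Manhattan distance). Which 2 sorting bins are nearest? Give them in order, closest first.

Distances from (-24, 4):
1: |11| + |-19| = 11 + 19 = 30
2: |49| + |-4| = 49 + 4 = 53
3: |22| + |0| = 22 + 0 = 22
4: |20| + |-40| = 20 + 40 = 60
5: |52| + |-32| = 52 + 32 = 84
6: |13| + |7| = 13 + 7 = 20
7: |46| + |-24| = 46 + 24 = 70
8: |46| + |-6| = 46 + 6 = 52
9: |27| + |-4| = 27 + 4 = 31
10: |47| + |18| = 47 + 18 = 65
11: |11| + |-47| = 11 + 47 = 58
12: |35| + |15| = 35 + 15 = 50
Sorted: 6 (20) < 3 (22) < 1 (30) < 9 (31) < …

6, 3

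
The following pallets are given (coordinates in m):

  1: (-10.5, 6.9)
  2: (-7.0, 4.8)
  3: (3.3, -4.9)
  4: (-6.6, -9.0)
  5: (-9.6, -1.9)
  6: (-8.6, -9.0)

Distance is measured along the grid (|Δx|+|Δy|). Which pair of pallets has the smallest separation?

4 and 6

Pairwise distances:
4–6: |-2.0| + |0.0| = 2.0 + 0.0 = 2.0 m
1–2: |3.5| + |-2.1| = 3.5 + 2.1 = 5.6 m
5–6: |1.0| + |-7.1| = 1.0 + 7.1 = 8.1 m
2–5: |-2.6| + |-6.7| = 2.6 + 6.7 = 9.3 m
1–5: |0.9| + |-8.8| = 0.9 + 8.8 = 9.7 m
4–5: |-3.0| + |7.1| = 3.0 + 7.1 = 10.1 m
3–4: |-9.9| + |-4.1| = 9.9 + 4.1 = 14.0 m
2–4: |0.4| + |-13.8| = 0.4 + 13.8 = 14.2 m
2–6: |-1.6| + |-13.8| = 1.6 + 13.8 = 15.4 m
3–5: |-12.9| + |3.0| = 12.9 + 3.0 = 15.9 m
3–6: |-11.9| + |-4.1| = 11.9 + 4.1 = 16.0 m
1–6: |1.9| + |-15.9| = 1.9 + 15.9 = 17.8 m
1–4: |3.9| + |-15.9| = 3.9 + 15.9 = 19.8 m
2–3: |10.3| + |-9.7| = 10.3 + 9.7 = 20.0 m
1–3: |13.8| + |-11.8| = 13.8 + 11.8 = 25.6 m
Closest pair: 4–6 at 2.0 m.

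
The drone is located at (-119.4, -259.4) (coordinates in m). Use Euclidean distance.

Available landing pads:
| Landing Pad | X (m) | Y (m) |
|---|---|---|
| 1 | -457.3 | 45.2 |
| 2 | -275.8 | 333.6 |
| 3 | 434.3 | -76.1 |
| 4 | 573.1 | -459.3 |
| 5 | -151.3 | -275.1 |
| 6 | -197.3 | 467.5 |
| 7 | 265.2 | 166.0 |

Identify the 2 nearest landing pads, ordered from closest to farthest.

5, 1

Distances from (-119.4, -259.4):
1: √((-337.9)² + (304.6)²) = √(114176.410 + 92781.160) = 454.9 m
2: √((-156.4)² + (593.0)²) = √(24460.960 + 351649.000) = 613.3 m
3: √((553.7)² + (183.3)²) = √(306583.690 + 33598.890) = 583.3 m
4: √((692.5)² + (-199.9)²) = √(479556.250 + 39960.010) = 720.8 m
5: √((-31.9)² + (-15.7)²) = √(1017.610 + 246.490) = 35.6 m
6: √((-77.9)² + (726.9)²) = √(6068.410 + 528383.610) = 731.1 m
7: √((384.6)² + (425.4)²) = √(147917.160 + 180965.160) = 573.5 m
Sorted: 5 (35.6 m) < 1 (454.9 m) < 7 (573.5 m) < 3 (583.3 m) < …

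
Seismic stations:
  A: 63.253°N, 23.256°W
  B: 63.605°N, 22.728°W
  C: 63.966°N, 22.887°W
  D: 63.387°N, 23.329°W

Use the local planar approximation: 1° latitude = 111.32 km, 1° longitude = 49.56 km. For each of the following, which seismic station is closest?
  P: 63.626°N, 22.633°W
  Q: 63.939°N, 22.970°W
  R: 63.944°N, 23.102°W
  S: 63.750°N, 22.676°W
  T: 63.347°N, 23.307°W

P→B; Q→C; R→C; S→B; T→D

P at 63.626°N, 22.633°W:
  A: 51.744 km
  B: 5.257 km
  C: 39.887 km
  D: 43.562 km
  → nearest: B (5.257 km)
Q at 63.939°N, 22.970°W:
  A: 77.670 km
  B: 39.067 km
  C: 5.095 km
  D: 63.973 km
  → nearest: C (5.095 km)
R at 63.944°N, 23.102°W:
  A: 77.300 km
  B: 42.044 km
  C: 10.933 km
  D: 63.018 km
  → nearest: C (10.933 km)
S at 63.750°N, 22.676°W:
  A: 62.348 km
  B: 16.346 km
  C: 26.221 km
  D: 51.771 km
  → nearest: B (16.346 km)
T at 63.347°N, 23.307°W:
  A: 10.765 km
  B: 40.599 km
  C: 71.982 km
  D: 4.584 km
  → nearest: D (4.584 km)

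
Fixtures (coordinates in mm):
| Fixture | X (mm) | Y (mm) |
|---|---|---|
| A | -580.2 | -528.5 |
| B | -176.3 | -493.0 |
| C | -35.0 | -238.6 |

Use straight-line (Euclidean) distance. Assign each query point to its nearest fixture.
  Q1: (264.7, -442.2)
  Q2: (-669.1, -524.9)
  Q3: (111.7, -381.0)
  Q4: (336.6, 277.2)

Q1→C; Q2→A; Q3→C; Q4→C

Q1 at (264.7, -442.2):
  A: √((-844.9)² + (-86.3)²) = √(713856.010 + 7447.690) = 849.3 mm
  B: √((-441.0)² + (-50.8)²) = √(194481.000 + 2580.640) = 443.9 mm
  C: √((-299.7)² + (203.6)²) = √(89820.090 + 41452.960) = 362.3 mm
  → nearest: C (362.3 mm)
Q2 at (-669.1, -524.9):
  A: √((88.9)² + (-3.6)²) = √(7903.210 + 12.960) = 89.0 mm
  B: √((492.8)² + (31.9)²) = √(242851.840 + 1017.610) = 493.8 mm
  C: √((634.1)² + (286.3)²) = √(402082.810 + 81967.690) = 695.7 mm
  → nearest: A (89.0 mm)
Q3 at (111.7, -381.0):
  A: √((-691.9)² + (-147.5)²) = √(478725.610 + 21756.250) = 707.4 mm
  B: √((-288.0)² + (-112.0)²) = √(82944.000 + 12544.000) = 309.0 mm
  C: √((-146.7)² + (142.4)²) = √(21520.890 + 20277.760) = 204.4 mm
  → nearest: C (204.4 mm)
Q4 at (336.6, 277.2):
  A: √((-916.8)² + (-805.7)²) = √(840522.240 + 649152.490) = 1220.5 mm
  B: √((-512.9)² + (-770.2)²) = √(263066.410 + 593208.040) = 925.4 mm
  C: √((-371.6)² + (-515.8)²) = √(138086.560 + 266049.640) = 635.7 mm
  → nearest: C (635.7 mm)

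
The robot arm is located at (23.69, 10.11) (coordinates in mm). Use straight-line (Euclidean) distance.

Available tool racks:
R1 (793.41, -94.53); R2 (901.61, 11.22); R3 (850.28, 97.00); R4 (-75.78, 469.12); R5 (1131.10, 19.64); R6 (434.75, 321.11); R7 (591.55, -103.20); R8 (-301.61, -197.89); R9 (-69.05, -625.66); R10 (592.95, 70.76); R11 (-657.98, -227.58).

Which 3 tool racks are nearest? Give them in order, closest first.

Distances from (23.69, 10.11):
R1: √((769.72)² + (-104.64)²) = √(592468.8784 + 10949.5296) = 776.80 mm
R2: √((877.92)² + (1.11)²) = √(770743.5264 + 1.2321) = 877.92 mm
R3: √((826.59)² + (86.89)²) = √(683251.0281 + 7549.8721) = 831.14 mm
R4: √((-99.47)² + (459.01)²) = √(9894.2809 + 210690.1801) = 469.66 mm
R5: √((1107.41)² + (9.53)²) = √(1226356.9081 + 90.8209) = 1107.45 mm
R6: √((411.06)² + (311.00)²) = √(168970.3236 + 96721.0000) = 515.45 mm
R7: √((567.86)² + (-113.31)²) = √(322464.9796 + 12839.1561) = 579.05 mm
R8: √((-325.30)² + (-208.00)²) = √(105820.0900 + 43264.0000) = 386.11 mm
R9: √((-92.74)² + (-635.77)²) = √(8600.7076 + 404203.4929) = 642.50 mm
R10: √((569.26)² + (60.65)²) = √(324056.9476 + 3678.4225) = 572.48 mm
R11: √((-681.67)² + (-237.69)²) = √(464673.9889 + 56496.5361) = 721.92 mm
Sorted: R8 (386.11 mm) < R4 (469.66 mm) < R6 (515.45 mm) < R10 (572.48 mm) < R7 (579.05 mm) < …

R8, R4, R6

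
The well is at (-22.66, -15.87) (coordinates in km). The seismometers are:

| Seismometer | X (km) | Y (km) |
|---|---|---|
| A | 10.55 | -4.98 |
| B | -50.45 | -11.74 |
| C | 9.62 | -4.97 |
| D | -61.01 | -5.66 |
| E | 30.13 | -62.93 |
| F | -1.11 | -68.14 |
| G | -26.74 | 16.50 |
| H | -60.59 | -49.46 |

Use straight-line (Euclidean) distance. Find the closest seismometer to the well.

Distances from (-22.66, -15.87):
A: √((33.21)² + (10.89)²) = √(1102.9041 + 118.5921) = 34.95 km
B: √((-27.79)² + (4.13)²) = √(772.2841 + 17.0569) = 28.10 km
C: √((32.28)² + (10.90)²) = √(1041.9984 + 118.8100) = 34.07 km
D: √((-38.35)² + (10.21)²) = √(1470.7225 + 104.2441) = 39.69 km
E: √((52.79)² + (-47.06)²) = √(2786.7841 + 2214.6436) = 70.72 km
F: √((21.55)² + (-52.27)²) = √(464.4025 + 2732.1529) = 56.54 km
G: √((-4.08)² + (32.37)²) = √(16.6464 + 1047.8169) = 32.63 km
H: √((-37.93)² + (-33.59)²) = √(1438.6849 + 1128.2881) = 50.67 km
Minimum: B at 28.10 km.

B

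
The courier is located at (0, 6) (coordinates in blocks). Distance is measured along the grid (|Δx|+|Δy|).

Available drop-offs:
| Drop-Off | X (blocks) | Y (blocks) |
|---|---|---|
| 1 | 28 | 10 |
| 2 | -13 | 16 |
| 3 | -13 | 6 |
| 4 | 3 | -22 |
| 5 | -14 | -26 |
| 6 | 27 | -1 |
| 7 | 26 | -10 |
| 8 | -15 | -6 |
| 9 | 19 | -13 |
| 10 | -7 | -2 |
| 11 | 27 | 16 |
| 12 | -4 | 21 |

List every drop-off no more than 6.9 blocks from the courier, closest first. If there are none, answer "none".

none

Distances from (0, 6):
1: |28| + |4| = 28 + 4 = 32 blocks
2: |-13| + |10| = 13 + 10 = 23 blocks
3: |-13| + |0| = 13 + 0 = 13 blocks
4: |3| + |-28| = 3 + 28 = 31 blocks
5: |-14| + |-32| = 14 + 32 = 46 blocks
6: |27| + |-7| = 27 + 7 = 34 blocks
7: |26| + |-16| = 26 + 16 = 42 blocks
8: |-15| + |-12| = 15 + 12 = 27 blocks
9: |19| + |-19| = 19 + 19 = 38 blocks
10: |-7| + |-8| = 7 + 8 = 15 blocks
11: |27| + |10| = 27 + 10 = 37 blocks
12: |-4| + |15| = 4 + 15 = 19 blocks
Threshold 6.9 blocks: none within range.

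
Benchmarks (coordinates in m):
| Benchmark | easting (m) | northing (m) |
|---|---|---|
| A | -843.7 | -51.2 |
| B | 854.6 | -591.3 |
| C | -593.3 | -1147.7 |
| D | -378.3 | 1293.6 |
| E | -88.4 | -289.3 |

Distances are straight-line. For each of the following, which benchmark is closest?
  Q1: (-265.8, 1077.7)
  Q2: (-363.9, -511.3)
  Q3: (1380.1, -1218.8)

Q1→D; Q2→E; Q3→B

Q1 at (-265.8, 1077.7):
  A: √((-577.9)² + (-1128.9)²) = √(333968.410 + 1274415.210) = 1268.2 m
  B: √((1120.4)² + (-1669.0)²) = √(1255296.160 + 2785561.000) = 2010.2 m
  C: √((-327.5)² + (-2225.4)²) = √(107256.250 + 4952405.160) = 2249.4 m
  D: √((-112.5)² + (215.9)²) = √(12656.250 + 46612.810) = 243.5 m
  E: √((177.4)² + (-1367.0)²) = √(31470.760 + 1868689.000) = 1378.5 m
  → nearest: D (243.5 m)
Q2 at (-363.9, -511.3):
  A: √((-479.8)² + (460.1)²) = √(230208.040 + 211692.010) = 664.8 m
  B: √((1218.5)² + (-80.0)²) = √(1484742.250 + 6400.000) = 1221.1 m
  C: √((-229.4)² + (-636.4)²) = √(52624.360 + 405004.960) = 676.5 m
  D: √((-14.4)² + (1804.9)²) = √(207.360 + 3257664.010) = 1805.0 m
  E: √((275.5)² + (222.0)²) = √(75900.250 + 49284.000) = 353.8 m
  → nearest: E (353.8 m)
Q3 at (1380.1, -1218.8):
  A: √((-2223.8)² + (1167.6)²) = √(4945286.440 + 1363289.760) = 2511.7 m
  B: √((-525.5)² + (627.5)²) = √(276150.250 + 393756.250) = 818.5 m
  C: √((-1973.4)² + (71.1)²) = √(3894307.560 + 5055.210) = 1974.7 m
  D: √((-1758.4)² + (2512.4)²) = √(3091970.560 + 6312153.760) = 3066.6 m
  E: √((-1468.5)² + (929.5)²) = √(2156492.250 + 863970.250) = 1737.9 m
  → nearest: B (818.5 m)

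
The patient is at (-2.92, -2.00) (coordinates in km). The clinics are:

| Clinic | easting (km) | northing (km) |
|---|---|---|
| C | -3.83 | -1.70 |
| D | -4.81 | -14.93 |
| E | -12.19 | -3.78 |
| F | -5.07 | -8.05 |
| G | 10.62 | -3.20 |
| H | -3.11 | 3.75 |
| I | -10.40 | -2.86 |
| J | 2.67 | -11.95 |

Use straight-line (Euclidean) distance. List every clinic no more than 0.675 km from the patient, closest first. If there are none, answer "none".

Distances from (-2.92, -2.00):
C: √((-0.91)² + (0.30)²) = √(0.8281 + 0.0900) = 0.96 km
D: √((-1.89)² + (-12.93)²) = √(3.5721 + 167.1849) = 13.07 km
E: √((-9.27)² + (-1.78)²) = √(85.9329 + 3.1684) = 9.44 km
F: √((-2.15)² + (-6.05)²) = √(4.6225 + 36.6025) = 6.42 km
G: √((13.54)² + (-1.20)²) = √(183.3316 + 1.4400) = 13.59 km
H: √((-0.19)² + (5.75)²) = √(0.0361 + 33.0625) = 5.75 km
I: √((-7.48)² + (-0.86)²) = √(55.9504 + 0.7396) = 7.53 km
J: √((5.59)² + (-9.95)²) = √(31.2481 + 99.0025) = 11.41 km
Threshold 0.675 km: none within range.

none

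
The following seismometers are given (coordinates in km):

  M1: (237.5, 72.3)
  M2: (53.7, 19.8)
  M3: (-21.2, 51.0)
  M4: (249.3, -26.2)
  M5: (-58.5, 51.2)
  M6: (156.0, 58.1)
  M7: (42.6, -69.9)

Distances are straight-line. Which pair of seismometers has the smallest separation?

Pairwise distances:
M1–M2: 191.2 km
M1–M3: 259.6 km
M1–M4: 99.2 km
M1–M5: 296.8 km
M1–M6: 82.7 km
M1–M7: 241.3 km
M2–M3: 81.1 km
M2–M4: 200.9 km
M2–M5: 116.5 km
M2–M6: 109.2 km
M2–M7: 90.4 km
M3–M4: 281.3 km
M3–M5: 37.3 km
M3–M6: 177.3 km
M3–M7: 136.7 km
M4–M5: 317.4 km
M4–M6: 125.7 km
M4–M7: 211.3 km
M5–M6: 214.6 km
M5–M7: 157.8 km
M6–M7: 171.0 km
Closest pair: M3–M5 at 37.3 km.

M3 and M5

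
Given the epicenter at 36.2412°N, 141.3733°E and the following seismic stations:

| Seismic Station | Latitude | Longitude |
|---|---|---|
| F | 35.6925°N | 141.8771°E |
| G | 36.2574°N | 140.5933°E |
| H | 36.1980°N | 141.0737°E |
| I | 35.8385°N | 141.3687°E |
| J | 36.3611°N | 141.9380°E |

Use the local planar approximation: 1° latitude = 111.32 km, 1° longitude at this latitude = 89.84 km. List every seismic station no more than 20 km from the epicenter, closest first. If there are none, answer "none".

none

Distances from 36.2412°N, 141.3733°E:
F: √((-0.5487·111.32)² + (0.5038·89.84)²) = √(3730.923255 + 2048.593606) = 76.0231 km
G: √((0.0162·111.32)² + (-0.7800·89.84)²) = √(3.252194 + 4910.533655) = 70.0984 km
H: √((-0.0432·111.32)² + (-0.2996·89.84)²) = √(23.126712 + 724.474501) = 27.3423 km
I: √((-0.4027·111.32)² + (-0.0046·89.84)²) = √(2009.600150 + 0.170787) = 44.8305 km
J: √((0.1199·111.32)² + (0.5647·89.84)²) = √(178.149563 + 2573.801573) = 52.4590 km
Threshold 20 km: none within range.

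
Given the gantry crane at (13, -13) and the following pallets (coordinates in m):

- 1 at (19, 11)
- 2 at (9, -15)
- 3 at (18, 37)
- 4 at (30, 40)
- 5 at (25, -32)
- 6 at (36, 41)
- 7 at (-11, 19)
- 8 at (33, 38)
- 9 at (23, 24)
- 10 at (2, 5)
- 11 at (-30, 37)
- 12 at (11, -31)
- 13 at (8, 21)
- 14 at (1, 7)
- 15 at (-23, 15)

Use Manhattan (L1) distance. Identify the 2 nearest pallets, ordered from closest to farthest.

Distances from (13, -13):
1: 30 m
2: 6 m
3: 55 m
4: 70 m
5: 31 m
6: 77 m
7: 56 m
8: 71 m
9: 47 m
10: 29 m
11: 93 m
12: 20 m
13: 39 m
14: 32 m
15: 64 m
Sorted: 2 (6 m) < 12 (20 m) < 10 (29 m) < 1 (30 m) < …

2, 12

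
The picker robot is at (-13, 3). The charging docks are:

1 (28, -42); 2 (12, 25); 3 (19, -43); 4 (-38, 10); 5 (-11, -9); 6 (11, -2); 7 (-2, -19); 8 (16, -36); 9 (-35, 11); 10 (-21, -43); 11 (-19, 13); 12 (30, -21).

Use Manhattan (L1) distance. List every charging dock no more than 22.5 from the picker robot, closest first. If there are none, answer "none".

Distances from (-13, 3):
1: |41| + |-45| = 41 + 45 = 86
2: |25| + |22| = 25 + 22 = 47
3: |32| + |-46| = 32 + 46 = 78
4: |-25| + |7| = 25 + 7 = 32
5: |2| + |-12| = 2 + 12 = 14
6: |24| + |-5| = 24 + 5 = 29
7: |11| + |-22| = 11 + 22 = 33
8: |29| + |-39| = 29 + 39 = 68
9: |-22| + |8| = 22 + 8 = 30
10: |-8| + |-46| = 8 + 46 = 54
11: |-6| + |10| = 6 + 10 = 16
12: |43| + |-24| = 43 + 24 = 67
Threshold 22.5: 5 (14), 11 (16) are within range.

5, 11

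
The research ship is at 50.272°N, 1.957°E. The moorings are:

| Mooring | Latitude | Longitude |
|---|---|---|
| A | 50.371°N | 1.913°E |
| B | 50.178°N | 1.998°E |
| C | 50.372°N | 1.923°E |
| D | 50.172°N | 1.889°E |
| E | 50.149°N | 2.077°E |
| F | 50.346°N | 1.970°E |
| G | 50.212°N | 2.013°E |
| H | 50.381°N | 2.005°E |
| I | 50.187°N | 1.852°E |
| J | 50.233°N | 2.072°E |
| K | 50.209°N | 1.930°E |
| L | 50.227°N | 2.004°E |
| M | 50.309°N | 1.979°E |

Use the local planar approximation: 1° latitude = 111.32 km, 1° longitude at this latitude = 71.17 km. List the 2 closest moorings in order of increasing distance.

M, L

Distances from 50.272°N, 1.957°E:
A: √((0.099·111.32)² + (-0.044·71.17)²) = √(121.45539 + 9.80617) = 11.457 km
B: √((-0.094·111.32)² + (0.041·71.17)²) = √(109.49697 + 8.51455) = 10.863 km
C: √((0.100·111.32)² + (-0.034·71.17)²) = √(123.92142 + 5.85534) = 11.392 km
D: √((-0.100·111.32)² + (-0.068·71.17)²) = √(123.92142 + 23.42134) = 12.138 km
E: √((-0.123·111.32)² + (0.120·71.17)²) = √(187.48072 + 72.93843) = 16.138 km
F: √((0.074·111.32)² + (0.013·71.17)²) = √(67.85937 + 0.85601) = 8.289 km
G: √((-0.060·111.32)² + (0.056·71.17)²) = √(44.61171 + 15.88437) = 7.778 km
H: √((0.109·111.32)² + (0.048·71.17)²) = √(147.23104 + 11.67015) = 12.606 km
I: √((-0.085·111.32)² + (-0.105·71.17)²) = √(89.53323 + 55.84349) = 12.057 km
J: √((-0.039·111.32)² + (0.115·71.17)²) = √(18.84845 + 66.98686) = 9.265 km
K: √((-0.063·111.32)² + (-0.027·71.17)²) = √(49.18441 + 3.69251) = 7.272 km
L: √((-0.045·111.32)² + (0.047·71.17)²) = √(25.09409 + 11.18896) = 6.024 km
M: √((0.037·111.32)² + (0.022·71.17)²) = √(16.96484 + 2.45154) = 4.406 km
Sorted: M (4.406 km) < L (6.024 km) < K (7.272 km) < G (7.778 km) < …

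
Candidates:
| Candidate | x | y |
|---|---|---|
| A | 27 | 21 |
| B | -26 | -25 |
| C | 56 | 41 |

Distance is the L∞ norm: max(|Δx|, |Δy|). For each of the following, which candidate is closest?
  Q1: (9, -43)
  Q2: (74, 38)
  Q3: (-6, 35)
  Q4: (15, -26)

Q1 at (9, -43):
  A: 64
  B: 35
  C: 84
  → nearest: B (35)
Q2 at (74, 38):
  A: 47
  B: 100
  C: 18
  → nearest: C (18)
Q3 at (-6, 35):
  A: 33
  B: 60
  C: 62
  → nearest: A (33)
Q4 at (15, -26):
  A: 47
  B: 41
  C: 67
  → nearest: B (41)

Q1→B; Q2→C; Q3→A; Q4→B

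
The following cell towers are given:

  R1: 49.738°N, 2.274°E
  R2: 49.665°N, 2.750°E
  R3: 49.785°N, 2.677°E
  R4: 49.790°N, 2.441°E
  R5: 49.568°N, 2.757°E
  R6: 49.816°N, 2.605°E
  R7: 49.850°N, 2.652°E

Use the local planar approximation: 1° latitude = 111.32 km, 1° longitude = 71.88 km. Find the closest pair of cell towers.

R6 and R7

Pairwise distances:
R1–R2: √((-0.073·111.32)² + (0.476·71.88)²) = √(66.03773 + 1170.65801) = 35.167 km
R1–R3: √((0.047·111.32)² + (0.403·71.88)²) = √(27.37424 + 839.12417) = 29.436 km
R1–R4: √((0.052·111.32)² + (0.167·71.88)²) = √(33.50835 + 144.09506) = 13.327 km
R1–R5: √((-0.170·111.32)² + (0.483·71.88)²) = √(358.13292 + 1205.34230) = 39.541 km
R1–R6: √((0.078·111.32)² + (0.331·71.88)²) = √(75.39379 + 566.07259) = 25.327 km
R1–R7: √((0.112·111.32)² + (0.378·71.88)²) = √(155.44703 + 738.24368) = 29.895 km
R2–R3: √((0.120·111.32)² + (-0.073·71.88)²) = √(178.44685 + 27.53353) = 14.352 km
R2–R4: √((0.125·111.32)² + (-0.309·71.88)²) = √(193.62722 + 493.32497) = 26.210 km
R2–R5: √((-0.097·111.32)² + (0.007·71.88)²) = √(116.59767 + 0.25317) = 10.810 km
R2–R6: √((0.151·111.32)² + (-0.145·71.88)²) = √(282.55324 + 108.63059) = 19.778 km
R2–R7: √((0.185·111.32)² + (-0.098·71.88)²) = √(424.12107 + 49.62132) = 21.766 km
R3–R4: √((0.005·111.32)² + (-0.236·71.88)²) = √(0.30980 + 287.76644) = 16.973 km
R3–R5: √((-0.217·111.32)² + (0.080·71.88)²) = √(583.53359 + 33.06710) = 24.831 km
R3–R6: √((0.031·111.32)² + (-0.072·71.88)²) = √(11.90885 + 26.78435) = 6.220 km
R3–R7: √((0.065·111.32)² + (-0.025·71.88)²) = √(52.35680 + 3.22921) = 7.456 km
R4–R5: √((-0.222·111.32)² + (0.316·71.88)²) = √(610.73435 + 515.92943) = 33.566 km
R4–R6: √((0.026·111.32)² + (0.164·71.88)²) = √(8.37709 + 138.96449) = 12.138 km
R4–R7: √((0.060·111.32)² + (0.211·71.88)²) = √(44.61171 + 230.02818) = 16.572 km
R5–R6: √((0.248·111.32)² + (-0.152·71.88)²) = √(762.16633 + 119.37223) = 29.691 km
R5–R7: √((0.282·111.32)² + (-0.105·71.88)²) = √(985.47273 + 56.96325) = 32.287 km
R6–R7: √((0.034·111.32)² + (0.047·71.88)²) = √(14.32532 + 11.41332) = 5.073 km
Closest pair: R6–R7 at 5.073 km.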